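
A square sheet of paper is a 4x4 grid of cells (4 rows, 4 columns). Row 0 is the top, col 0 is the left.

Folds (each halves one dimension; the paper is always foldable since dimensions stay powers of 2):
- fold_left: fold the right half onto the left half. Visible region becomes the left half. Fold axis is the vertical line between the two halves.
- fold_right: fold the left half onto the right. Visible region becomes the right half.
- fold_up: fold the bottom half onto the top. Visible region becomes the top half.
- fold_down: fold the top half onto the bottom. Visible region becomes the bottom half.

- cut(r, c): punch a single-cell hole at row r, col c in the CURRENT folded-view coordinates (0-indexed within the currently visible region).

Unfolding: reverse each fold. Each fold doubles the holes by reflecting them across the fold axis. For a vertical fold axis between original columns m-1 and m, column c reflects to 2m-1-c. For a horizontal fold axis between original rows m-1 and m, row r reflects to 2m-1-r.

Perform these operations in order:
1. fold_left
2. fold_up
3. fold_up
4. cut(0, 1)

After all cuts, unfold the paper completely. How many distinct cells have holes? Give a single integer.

Answer: 8

Derivation:
Op 1 fold_left: fold axis v@2; visible region now rows[0,4) x cols[0,2) = 4x2
Op 2 fold_up: fold axis h@2; visible region now rows[0,2) x cols[0,2) = 2x2
Op 3 fold_up: fold axis h@1; visible region now rows[0,1) x cols[0,2) = 1x2
Op 4 cut(0, 1): punch at orig (0,1); cuts so far [(0, 1)]; region rows[0,1) x cols[0,2) = 1x2
Unfold 1 (reflect across h@1): 2 holes -> [(0, 1), (1, 1)]
Unfold 2 (reflect across h@2): 4 holes -> [(0, 1), (1, 1), (2, 1), (3, 1)]
Unfold 3 (reflect across v@2): 8 holes -> [(0, 1), (0, 2), (1, 1), (1, 2), (2, 1), (2, 2), (3, 1), (3, 2)]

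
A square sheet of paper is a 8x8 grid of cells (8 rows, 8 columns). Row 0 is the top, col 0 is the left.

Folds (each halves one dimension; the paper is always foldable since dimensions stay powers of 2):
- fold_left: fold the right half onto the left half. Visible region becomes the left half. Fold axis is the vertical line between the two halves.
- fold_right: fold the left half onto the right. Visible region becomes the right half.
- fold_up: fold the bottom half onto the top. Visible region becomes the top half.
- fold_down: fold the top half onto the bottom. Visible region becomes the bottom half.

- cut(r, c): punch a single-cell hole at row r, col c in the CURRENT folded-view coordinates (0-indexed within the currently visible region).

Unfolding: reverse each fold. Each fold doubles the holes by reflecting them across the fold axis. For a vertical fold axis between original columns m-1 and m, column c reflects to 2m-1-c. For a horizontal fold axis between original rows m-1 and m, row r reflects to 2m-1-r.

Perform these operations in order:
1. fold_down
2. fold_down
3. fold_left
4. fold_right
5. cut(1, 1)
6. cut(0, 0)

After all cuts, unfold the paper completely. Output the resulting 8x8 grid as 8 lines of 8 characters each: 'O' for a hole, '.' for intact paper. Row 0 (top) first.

Answer: O..OO..O
.OO..OO.
.OO..OO.
O..OO..O
O..OO..O
.OO..OO.
.OO..OO.
O..OO..O

Derivation:
Op 1 fold_down: fold axis h@4; visible region now rows[4,8) x cols[0,8) = 4x8
Op 2 fold_down: fold axis h@6; visible region now rows[6,8) x cols[0,8) = 2x8
Op 3 fold_left: fold axis v@4; visible region now rows[6,8) x cols[0,4) = 2x4
Op 4 fold_right: fold axis v@2; visible region now rows[6,8) x cols[2,4) = 2x2
Op 5 cut(1, 1): punch at orig (7,3); cuts so far [(7, 3)]; region rows[6,8) x cols[2,4) = 2x2
Op 6 cut(0, 0): punch at orig (6,2); cuts so far [(6, 2), (7, 3)]; region rows[6,8) x cols[2,4) = 2x2
Unfold 1 (reflect across v@2): 4 holes -> [(6, 1), (6, 2), (7, 0), (7, 3)]
Unfold 2 (reflect across v@4): 8 holes -> [(6, 1), (6, 2), (6, 5), (6, 6), (7, 0), (7, 3), (7, 4), (7, 7)]
Unfold 3 (reflect across h@6): 16 holes -> [(4, 0), (4, 3), (4, 4), (4, 7), (5, 1), (5, 2), (5, 5), (5, 6), (6, 1), (6, 2), (6, 5), (6, 6), (7, 0), (7, 3), (7, 4), (7, 7)]
Unfold 4 (reflect across h@4): 32 holes -> [(0, 0), (0, 3), (0, 4), (0, 7), (1, 1), (1, 2), (1, 5), (1, 6), (2, 1), (2, 2), (2, 5), (2, 6), (3, 0), (3, 3), (3, 4), (3, 7), (4, 0), (4, 3), (4, 4), (4, 7), (5, 1), (5, 2), (5, 5), (5, 6), (6, 1), (6, 2), (6, 5), (6, 6), (7, 0), (7, 3), (7, 4), (7, 7)]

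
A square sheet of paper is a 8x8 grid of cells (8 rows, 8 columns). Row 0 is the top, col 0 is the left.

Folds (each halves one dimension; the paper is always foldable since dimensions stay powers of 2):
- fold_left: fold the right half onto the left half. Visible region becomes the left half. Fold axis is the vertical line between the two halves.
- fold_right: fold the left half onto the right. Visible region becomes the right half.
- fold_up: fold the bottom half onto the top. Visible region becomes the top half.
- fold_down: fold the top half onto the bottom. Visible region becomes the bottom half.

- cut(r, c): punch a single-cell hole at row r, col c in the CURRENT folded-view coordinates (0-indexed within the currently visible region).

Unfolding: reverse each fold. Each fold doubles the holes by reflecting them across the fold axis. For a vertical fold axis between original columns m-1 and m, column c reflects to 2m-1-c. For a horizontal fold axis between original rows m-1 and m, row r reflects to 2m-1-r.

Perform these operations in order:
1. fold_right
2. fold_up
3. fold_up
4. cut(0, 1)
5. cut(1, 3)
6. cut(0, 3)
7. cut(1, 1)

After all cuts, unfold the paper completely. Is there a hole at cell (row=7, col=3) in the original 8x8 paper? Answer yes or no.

Op 1 fold_right: fold axis v@4; visible region now rows[0,8) x cols[4,8) = 8x4
Op 2 fold_up: fold axis h@4; visible region now rows[0,4) x cols[4,8) = 4x4
Op 3 fold_up: fold axis h@2; visible region now rows[0,2) x cols[4,8) = 2x4
Op 4 cut(0, 1): punch at orig (0,5); cuts so far [(0, 5)]; region rows[0,2) x cols[4,8) = 2x4
Op 5 cut(1, 3): punch at orig (1,7); cuts so far [(0, 5), (1, 7)]; region rows[0,2) x cols[4,8) = 2x4
Op 6 cut(0, 3): punch at orig (0,7); cuts so far [(0, 5), (0, 7), (1, 7)]; region rows[0,2) x cols[4,8) = 2x4
Op 7 cut(1, 1): punch at orig (1,5); cuts so far [(0, 5), (0, 7), (1, 5), (1, 7)]; region rows[0,2) x cols[4,8) = 2x4
Unfold 1 (reflect across h@2): 8 holes -> [(0, 5), (0, 7), (1, 5), (1, 7), (2, 5), (2, 7), (3, 5), (3, 7)]
Unfold 2 (reflect across h@4): 16 holes -> [(0, 5), (0, 7), (1, 5), (1, 7), (2, 5), (2, 7), (3, 5), (3, 7), (4, 5), (4, 7), (5, 5), (5, 7), (6, 5), (6, 7), (7, 5), (7, 7)]
Unfold 3 (reflect across v@4): 32 holes -> [(0, 0), (0, 2), (0, 5), (0, 7), (1, 0), (1, 2), (1, 5), (1, 7), (2, 0), (2, 2), (2, 5), (2, 7), (3, 0), (3, 2), (3, 5), (3, 7), (4, 0), (4, 2), (4, 5), (4, 7), (5, 0), (5, 2), (5, 5), (5, 7), (6, 0), (6, 2), (6, 5), (6, 7), (7, 0), (7, 2), (7, 5), (7, 7)]
Holes: [(0, 0), (0, 2), (0, 5), (0, 7), (1, 0), (1, 2), (1, 5), (1, 7), (2, 0), (2, 2), (2, 5), (2, 7), (3, 0), (3, 2), (3, 5), (3, 7), (4, 0), (4, 2), (4, 5), (4, 7), (5, 0), (5, 2), (5, 5), (5, 7), (6, 0), (6, 2), (6, 5), (6, 7), (7, 0), (7, 2), (7, 5), (7, 7)]

Answer: no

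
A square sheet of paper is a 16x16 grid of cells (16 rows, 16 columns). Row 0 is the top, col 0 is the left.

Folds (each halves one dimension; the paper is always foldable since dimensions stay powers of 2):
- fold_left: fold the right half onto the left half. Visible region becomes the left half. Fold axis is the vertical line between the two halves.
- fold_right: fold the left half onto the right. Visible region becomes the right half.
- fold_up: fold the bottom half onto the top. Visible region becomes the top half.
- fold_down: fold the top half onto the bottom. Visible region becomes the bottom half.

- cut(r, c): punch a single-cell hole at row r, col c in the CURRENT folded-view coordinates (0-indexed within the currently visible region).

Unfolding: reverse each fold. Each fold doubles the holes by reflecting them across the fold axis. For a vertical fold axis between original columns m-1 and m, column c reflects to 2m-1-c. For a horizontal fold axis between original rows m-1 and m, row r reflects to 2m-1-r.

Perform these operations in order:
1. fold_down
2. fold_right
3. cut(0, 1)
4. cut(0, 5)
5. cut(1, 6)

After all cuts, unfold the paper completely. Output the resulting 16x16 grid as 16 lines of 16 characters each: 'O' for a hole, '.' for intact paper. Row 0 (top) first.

Answer: ................
................
................
................
................
................
.O............O.
..O...O..O...O..
..O...O..O...O..
.O............O.
................
................
................
................
................
................

Derivation:
Op 1 fold_down: fold axis h@8; visible region now rows[8,16) x cols[0,16) = 8x16
Op 2 fold_right: fold axis v@8; visible region now rows[8,16) x cols[8,16) = 8x8
Op 3 cut(0, 1): punch at orig (8,9); cuts so far [(8, 9)]; region rows[8,16) x cols[8,16) = 8x8
Op 4 cut(0, 5): punch at orig (8,13); cuts so far [(8, 9), (8, 13)]; region rows[8,16) x cols[8,16) = 8x8
Op 5 cut(1, 6): punch at orig (9,14); cuts so far [(8, 9), (8, 13), (9, 14)]; region rows[8,16) x cols[8,16) = 8x8
Unfold 1 (reflect across v@8): 6 holes -> [(8, 2), (8, 6), (8, 9), (8, 13), (9, 1), (9, 14)]
Unfold 2 (reflect across h@8): 12 holes -> [(6, 1), (6, 14), (7, 2), (7, 6), (7, 9), (7, 13), (8, 2), (8, 6), (8, 9), (8, 13), (9, 1), (9, 14)]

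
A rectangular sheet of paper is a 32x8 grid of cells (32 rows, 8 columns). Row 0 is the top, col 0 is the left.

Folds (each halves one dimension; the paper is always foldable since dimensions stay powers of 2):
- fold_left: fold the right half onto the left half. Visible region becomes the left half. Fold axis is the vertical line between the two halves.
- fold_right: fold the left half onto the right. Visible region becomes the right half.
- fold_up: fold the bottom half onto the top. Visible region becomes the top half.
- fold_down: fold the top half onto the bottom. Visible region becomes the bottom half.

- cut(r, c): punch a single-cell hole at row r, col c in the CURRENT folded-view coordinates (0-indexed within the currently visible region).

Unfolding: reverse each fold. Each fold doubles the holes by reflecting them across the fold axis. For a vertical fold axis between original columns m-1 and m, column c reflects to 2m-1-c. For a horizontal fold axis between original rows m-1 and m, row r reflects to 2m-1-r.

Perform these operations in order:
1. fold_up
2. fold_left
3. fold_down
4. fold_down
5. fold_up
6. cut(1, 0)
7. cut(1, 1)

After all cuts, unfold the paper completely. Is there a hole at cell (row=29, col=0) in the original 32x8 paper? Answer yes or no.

Op 1 fold_up: fold axis h@16; visible region now rows[0,16) x cols[0,8) = 16x8
Op 2 fold_left: fold axis v@4; visible region now rows[0,16) x cols[0,4) = 16x4
Op 3 fold_down: fold axis h@8; visible region now rows[8,16) x cols[0,4) = 8x4
Op 4 fold_down: fold axis h@12; visible region now rows[12,16) x cols[0,4) = 4x4
Op 5 fold_up: fold axis h@14; visible region now rows[12,14) x cols[0,4) = 2x4
Op 6 cut(1, 0): punch at orig (13,0); cuts so far [(13, 0)]; region rows[12,14) x cols[0,4) = 2x4
Op 7 cut(1, 1): punch at orig (13,1); cuts so far [(13, 0), (13, 1)]; region rows[12,14) x cols[0,4) = 2x4
Unfold 1 (reflect across h@14): 4 holes -> [(13, 0), (13, 1), (14, 0), (14, 1)]
Unfold 2 (reflect across h@12): 8 holes -> [(9, 0), (9, 1), (10, 0), (10, 1), (13, 0), (13, 1), (14, 0), (14, 1)]
Unfold 3 (reflect across h@8): 16 holes -> [(1, 0), (1, 1), (2, 0), (2, 1), (5, 0), (5, 1), (6, 0), (6, 1), (9, 0), (9, 1), (10, 0), (10, 1), (13, 0), (13, 1), (14, 0), (14, 1)]
Unfold 4 (reflect across v@4): 32 holes -> [(1, 0), (1, 1), (1, 6), (1, 7), (2, 0), (2, 1), (2, 6), (2, 7), (5, 0), (5, 1), (5, 6), (5, 7), (6, 0), (6, 1), (6, 6), (6, 7), (9, 0), (9, 1), (9, 6), (9, 7), (10, 0), (10, 1), (10, 6), (10, 7), (13, 0), (13, 1), (13, 6), (13, 7), (14, 0), (14, 1), (14, 6), (14, 7)]
Unfold 5 (reflect across h@16): 64 holes -> [(1, 0), (1, 1), (1, 6), (1, 7), (2, 0), (2, 1), (2, 6), (2, 7), (5, 0), (5, 1), (5, 6), (5, 7), (6, 0), (6, 1), (6, 6), (6, 7), (9, 0), (9, 1), (9, 6), (9, 7), (10, 0), (10, 1), (10, 6), (10, 7), (13, 0), (13, 1), (13, 6), (13, 7), (14, 0), (14, 1), (14, 6), (14, 7), (17, 0), (17, 1), (17, 6), (17, 7), (18, 0), (18, 1), (18, 6), (18, 7), (21, 0), (21, 1), (21, 6), (21, 7), (22, 0), (22, 1), (22, 6), (22, 7), (25, 0), (25, 1), (25, 6), (25, 7), (26, 0), (26, 1), (26, 6), (26, 7), (29, 0), (29, 1), (29, 6), (29, 7), (30, 0), (30, 1), (30, 6), (30, 7)]
Holes: [(1, 0), (1, 1), (1, 6), (1, 7), (2, 0), (2, 1), (2, 6), (2, 7), (5, 0), (5, 1), (5, 6), (5, 7), (6, 0), (6, 1), (6, 6), (6, 7), (9, 0), (9, 1), (9, 6), (9, 7), (10, 0), (10, 1), (10, 6), (10, 7), (13, 0), (13, 1), (13, 6), (13, 7), (14, 0), (14, 1), (14, 6), (14, 7), (17, 0), (17, 1), (17, 6), (17, 7), (18, 0), (18, 1), (18, 6), (18, 7), (21, 0), (21, 1), (21, 6), (21, 7), (22, 0), (22, 1), (22, 6), (22, 7), (25, 0), (25, 1), (25, 6), (25, 7), (26, 0), (26, 1), (26, 6), (26, 7), (29, 0), (29, 1), (29, 6), (29, 7), (30, 0), (30, 1), (30, 6), (30, 7)]

Answer: yes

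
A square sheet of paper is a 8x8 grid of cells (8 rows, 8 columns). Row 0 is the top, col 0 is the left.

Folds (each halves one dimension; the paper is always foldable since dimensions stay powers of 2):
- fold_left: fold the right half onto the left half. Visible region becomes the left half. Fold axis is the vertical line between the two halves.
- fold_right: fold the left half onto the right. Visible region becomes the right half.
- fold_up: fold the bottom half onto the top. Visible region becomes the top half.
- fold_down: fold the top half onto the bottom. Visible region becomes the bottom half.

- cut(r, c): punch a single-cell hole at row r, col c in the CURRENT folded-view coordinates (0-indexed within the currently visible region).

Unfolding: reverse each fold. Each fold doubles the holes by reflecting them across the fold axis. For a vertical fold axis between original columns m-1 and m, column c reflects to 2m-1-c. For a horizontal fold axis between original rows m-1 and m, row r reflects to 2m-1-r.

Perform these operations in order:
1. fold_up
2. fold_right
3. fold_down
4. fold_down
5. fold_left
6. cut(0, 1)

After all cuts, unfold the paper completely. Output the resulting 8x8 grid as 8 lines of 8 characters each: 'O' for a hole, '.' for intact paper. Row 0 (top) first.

Answer: .OO..OO.
.OO..OO.
.OO..OO.
.OO..OO.
.OO..OO.
.OO..OO.
.OO..OO.
.OO..OO.

Derivation:
Op 1 fold_up: fold axis h@4; visible region now rows[0,4) x cols[0,8) = 4x8
Op 2 fold_right: fold axis v@4; visible region now rows[0,4) x cols[4,8) = 4x4
Op 3 fold_down: fold axis h@2; visible region now rows[2,4) x cols[4,8) = 2x4
Op 4 fold_down: fold axis h@3; visible region now rows[3,4) x cols[4,8) = 1x4
Op 5 fold_left: fold axis v@6; visible region now rows[3,4) x cols[4,6) = 1x2
Op 6 cut(0, 1): punch at orig (3,5); cuts so far [(3, 5)]; region rows[3,4) x cols[4,6) = 1x2
Unfold 1 (reflect across v@6): 2 holes -> [(3, 5), (3, 6)]
Unfold 2 (reflect across h@3): 4 holes -> [(2, 5), (2, 6), (3, 5), (3, 6)]
Unfold 3 (reflect across h@2): 8 holes -> [(0, 5), (0, 6), (1, 5), (1, 6), (2, 5), (2, 6), (3, 5), (3, 6)]
Unfold 4 (reflect across v@4): 16 holes -> [(0, 1), (0, 2), (0, 5), (0, 6), (1, 1), (1, 2), (1, 5), (1, 6), (2, 1), (2, 2), (2, 5), (2, 6), (3, 1), (3, 2), (3, 5), (3, 6)]
Unfold 5 (reflect across h@4): 32 holes -> [(0, 1), (0, 2), (0, 5), (0, 6), (1, 1), (1, 2), (1, 5), (1, 6), (2, 1), (2, 2), (2, 5), (2, 6), (3, 1), (3, 2), (3, 5), (3, 6), (4, 1), (4, 2), (4, 5), (4, 6), (5, 1), (5, 2), (5, 5), (5, 6), (6, 1), (6, 2), (6, 5), (6, 6), (7, 1), (7, 2), (7, 5), (7, 6)]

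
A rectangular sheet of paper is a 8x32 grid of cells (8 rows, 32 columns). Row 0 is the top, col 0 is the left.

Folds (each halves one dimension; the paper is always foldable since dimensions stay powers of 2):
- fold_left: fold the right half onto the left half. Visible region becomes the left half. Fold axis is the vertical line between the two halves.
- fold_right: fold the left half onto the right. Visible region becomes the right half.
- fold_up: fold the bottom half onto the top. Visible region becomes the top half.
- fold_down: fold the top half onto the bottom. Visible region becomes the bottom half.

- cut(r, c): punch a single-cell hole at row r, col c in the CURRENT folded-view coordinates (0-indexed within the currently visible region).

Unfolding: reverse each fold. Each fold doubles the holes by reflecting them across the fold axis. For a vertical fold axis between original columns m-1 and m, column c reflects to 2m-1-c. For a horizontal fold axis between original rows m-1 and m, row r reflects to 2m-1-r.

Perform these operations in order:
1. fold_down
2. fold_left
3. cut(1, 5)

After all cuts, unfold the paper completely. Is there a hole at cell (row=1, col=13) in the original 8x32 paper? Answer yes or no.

Answer: no

Derivation:
Op 1 fold_down: fold axis h@4; visible region now rows[4,8) x cols[0,32) = 4x32
Op 2 fold_left: fold axis v@16; visible region now rows[4,8) x cols[0,16) = 4x16
Op 3 cut(1, 5): punch at orig (5,5); cuts so far [(5, 5)]; region rows[4,8) x cols[0,16) = 4x16
Unfold 1 (reflect across v@16): 2 holes -> [(5, 5), (5, 26)]
Unfold 2 (reflect across h@4): 4 holes -> [(2, 5), (2, 26), (5, 5), (5, 26)]
Holes: [(2, 5), (2, 26), (5, 5), (5, 26)]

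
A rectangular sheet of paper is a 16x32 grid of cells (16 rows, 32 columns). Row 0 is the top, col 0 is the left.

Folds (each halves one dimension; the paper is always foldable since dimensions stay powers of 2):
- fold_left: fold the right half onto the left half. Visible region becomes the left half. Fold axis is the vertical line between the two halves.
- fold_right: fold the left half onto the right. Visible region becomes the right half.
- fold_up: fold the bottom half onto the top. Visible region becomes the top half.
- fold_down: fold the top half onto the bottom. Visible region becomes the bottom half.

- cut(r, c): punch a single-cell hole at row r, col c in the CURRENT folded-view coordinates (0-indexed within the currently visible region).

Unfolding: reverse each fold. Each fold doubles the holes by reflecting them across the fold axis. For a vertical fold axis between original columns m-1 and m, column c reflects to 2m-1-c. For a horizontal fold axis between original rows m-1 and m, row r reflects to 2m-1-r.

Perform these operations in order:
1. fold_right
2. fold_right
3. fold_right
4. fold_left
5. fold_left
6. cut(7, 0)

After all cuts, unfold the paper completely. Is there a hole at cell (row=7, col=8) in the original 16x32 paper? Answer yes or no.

Answer: yes

Derivation:
Op 1 fold_right: fold axis v@16; visible region now rows[0,16) x cols[16,32) = 16x16
Op 2 fold_right: fold axis v@24; visible region now rows[0,16) x cols[24,32) = 16x8
Op 3 fold_right: fold axis v@28; visible region now rows[0,16) x cols[28,32) = 16x4
Op 4 fold_left: fold axis v@30; visible region now rows[0,16) x cols[28,30) = 16x2
Op 5 fold_left: fold axis v@29; visible region now rows[0,16) x cols[28,29) = 16x1
Op 6 cut(7, 0): punch at orig (7,28); cuts so far [(7, 28)]; region rows[0,16) x cols[28,29) = 16x1
Unfold 1 (reflect across v@29): 2 holes -> [(7, 28), (7, 29)]
Unfold 2 (reflect across v@30): 4 holes -> [(7, 28), (7, 29), (7, 30), (7, 31)]
Unfold 3 (reflect across v@28): 8 holes -> [(7, 24), (7, 25), (7, 26), (7, 27), (7, 28), (7, 29), (7, 30), (7, 31)]
Unfold 4 (reflect across v@24): 16 holes -> [(7, 16), (7, 17), (7, 18), (7, 19), (7, 20), (7, 21), (7, 22), (7, 23), (7, 24), (7, 25), (7, 26), (7, 27), (7, 28), (7, 29), (7, 30), (7, 31)]
Unfold 5 (reflect across v@16): 32 holes -> [(7, 0), (7, 1), (7, 2), (7, 3), (7, 4), (7, 5), (7, 6), (7, 7), (7, 8), (7, 9), (7, 10), (7, 11), (7, 12), (7, 13), (7, 14), (7, 15), (7, 16), (7, 17), (7, 18), (7, 19), (7, 20), (7, 21), (7, 22), (7, 23), (7, 24), (7, 25), (7, 26), (7, 27), (7, 28), (7, 29), (7, 30), (7, 31)]
Holes: [(7, 0), (7, 1), (7, 2), (7, 3), (7, 4), (7, 5), (7, 6), (7, 7), (7, 8), (7, 9), (7, 10), (7, 11), (7, 12), (7, 13), (7, 14), (7, 15), (7, 16), (7, 17), (7, 18), (7, 19), (7, 20), (7, 21), (7, 22), (7, 23), (7, 24), (7, 25), (7, 26), (7, 27), (7, 28), (7, 29), (7, 30), (7, 31)]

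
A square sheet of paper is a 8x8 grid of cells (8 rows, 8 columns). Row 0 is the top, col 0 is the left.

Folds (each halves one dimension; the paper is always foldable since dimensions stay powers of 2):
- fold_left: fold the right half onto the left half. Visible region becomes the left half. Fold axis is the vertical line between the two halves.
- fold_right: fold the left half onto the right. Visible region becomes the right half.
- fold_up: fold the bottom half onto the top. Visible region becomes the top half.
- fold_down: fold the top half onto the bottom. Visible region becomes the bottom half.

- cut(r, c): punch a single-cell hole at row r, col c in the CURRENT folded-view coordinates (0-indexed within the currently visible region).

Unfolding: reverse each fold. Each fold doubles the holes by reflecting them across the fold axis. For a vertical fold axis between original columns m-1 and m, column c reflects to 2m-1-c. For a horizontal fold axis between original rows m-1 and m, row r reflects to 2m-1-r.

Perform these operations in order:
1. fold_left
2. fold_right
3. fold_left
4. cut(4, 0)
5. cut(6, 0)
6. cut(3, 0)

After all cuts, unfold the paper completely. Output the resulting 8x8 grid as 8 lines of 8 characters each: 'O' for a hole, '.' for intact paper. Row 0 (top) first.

Op 1 fold_left: fold axis v@4; visible region now rows[0,8) x cols[0,4) = 8x4
Op 2 fold_right: fold axis v@2; visible region now rows[0,8) x cols[2,4) = 8x2
Op 3 fold_left: fold axis v@3; visible region now rows[0,8) x cols[2,3) = 8x1
Op 4 cut(4, 0): punch at orig (4,2); cuts so far [(4, 2)]; region rows[0,8) x cols[2,3) = 8x1
Op 5 cut(6, 0): punch at orig (6,2); cuts so far [(4, 2), (6, 2)]; region rows[0,8) x cols[2,3) = 8x1
Op 6 cut(3, 0): punch at orig (3,2); cuts so far [(3, 2), (4, 2), (6, 2)]; region rows[0,8) x cols[2,3) = 8x1
Unfold 1 (reflect across v@3): 6 holes -> [(3, 2), (3, 3), (4, 2), (4, 3), (6, 2), (6, 3)]
Unfold 2 (reflect across v@2): 12 holes -> [(3, 0), (3, 1), (3, 2), (3, 3), (4, 0), (4, 1), (4, 2), (4, 3), (6, 0), (6, 1), (6, 2), (6, 3)]
Unfold 3 (reflect across v@4): 24 holes -> [(3, 0), (3, 1), (3, 2), (3, 3), (3, 4), (3, 5), (3, 6), (3, 7), (4, 0), (4, 1), (4, 2), (4, 3), (4, 4), (4, 5), (4, 6), (4, 7), (6, 0), (6, 1), (6, 2), (6, 3), (6, 4), (6, 5), (6, 6), (6, 7)]

Answer: ........
........
........
OOOOOOOO
OOOOOOOO
........
OOOOOOOO
........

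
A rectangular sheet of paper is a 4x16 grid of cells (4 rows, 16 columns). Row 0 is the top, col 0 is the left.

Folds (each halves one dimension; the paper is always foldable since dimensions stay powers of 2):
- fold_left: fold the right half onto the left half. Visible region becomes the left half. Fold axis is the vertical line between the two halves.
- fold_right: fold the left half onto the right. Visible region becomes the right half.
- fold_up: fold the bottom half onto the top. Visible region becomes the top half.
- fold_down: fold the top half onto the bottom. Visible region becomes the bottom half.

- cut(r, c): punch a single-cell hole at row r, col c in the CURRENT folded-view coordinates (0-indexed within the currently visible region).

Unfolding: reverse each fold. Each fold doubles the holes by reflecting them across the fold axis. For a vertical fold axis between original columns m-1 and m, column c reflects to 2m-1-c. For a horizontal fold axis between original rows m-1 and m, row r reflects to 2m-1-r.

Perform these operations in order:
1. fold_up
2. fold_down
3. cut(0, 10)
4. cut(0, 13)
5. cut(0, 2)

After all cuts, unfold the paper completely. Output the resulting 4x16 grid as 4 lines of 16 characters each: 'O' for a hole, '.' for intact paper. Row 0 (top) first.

Answer: ..O.......O..O..
..O.......O..O..
..O.......O..O..
..O.......O..O..

Derivation:
Op 1 fold_up: fold axis h@2; visible region now rows[0,2) x cols[0,16) = 2x16
Op 2 fold_down: fold axis h@1; visible region now rows[1,2) x cols[0,16) = 1x16
Op 3 cut(0, 10): punch at orig (1,10); cuts so far [(1, 10)]; region rows[1,2) x cols[0,16) = 1x16
Op 4 cut(0, 13): punch at orig (1,13); cuts so far [(1, 10), (1, 13)]; region rows[1,2) x cols[0,16) = 1x16
Op 5 cut(0, 2): punch at orig (1,2); cuts so far [(1, 2), (1, 10), (1, 13)]; region rows[1,2) x cols[0,16) = 1x16
Unfold 1 (reflect across h@1): 6 holes -> [(0, 2), (0, 10), (0, 13), (1, 2), (1, 10), (1, 13)]
Unfold 2 (reflect across h@2): 12 holes -> [(0, 2), (0, 10), (0, 13), (1, 2), (1, 10), (1, 13), (2, 2), (2, 10), (2, 13), (3, 2), (3, 10), (3, 13)]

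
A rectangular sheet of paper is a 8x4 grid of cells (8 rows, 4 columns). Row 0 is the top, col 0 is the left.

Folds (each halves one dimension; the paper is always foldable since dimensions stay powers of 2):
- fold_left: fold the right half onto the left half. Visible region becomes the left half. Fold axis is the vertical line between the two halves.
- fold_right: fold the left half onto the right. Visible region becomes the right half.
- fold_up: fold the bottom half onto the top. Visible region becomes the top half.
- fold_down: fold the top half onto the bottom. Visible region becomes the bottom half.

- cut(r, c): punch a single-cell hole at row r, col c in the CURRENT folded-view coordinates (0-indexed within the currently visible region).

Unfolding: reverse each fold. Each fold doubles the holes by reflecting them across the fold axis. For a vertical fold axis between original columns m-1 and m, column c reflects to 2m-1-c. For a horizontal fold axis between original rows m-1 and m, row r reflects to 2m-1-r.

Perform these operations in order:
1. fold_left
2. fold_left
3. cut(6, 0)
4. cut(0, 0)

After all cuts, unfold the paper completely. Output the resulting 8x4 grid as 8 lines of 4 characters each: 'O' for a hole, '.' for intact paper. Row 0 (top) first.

Answer: OOOO
....
....
....
....
....
OOOO
....

Derivation:
Op 1 fold_left: fold axis v@2; visible region now rows[0,8) x cols[0,2) = 8x2
Op 2 fold_left: fold axis v@1; visible region now rows[0,8) x cols[0,1) = 8x1
Op 3 cut(6, 0): punch at orig (6,0); cuts so far [(6, 0)]; region rows[0,8) x cols[0,1) = 8x1
Op 4 cut(0, 0): punch at orig (0,0); cuts so far [(0, 0), (6, 0)]; region rows[0,8) x cols[0,1) = 8x1
Unfold 1 (reflect across v@1): 4 holes -> [(0, 0), (0, 1), (6, 0), (6, 1)]
Unfold 2 (reflect across v@2): 8 holes -> [(0, 0), (0, 1), (0, 2), (0, 3), (6, 0), (6, 1), (6, 2), (6, 3)]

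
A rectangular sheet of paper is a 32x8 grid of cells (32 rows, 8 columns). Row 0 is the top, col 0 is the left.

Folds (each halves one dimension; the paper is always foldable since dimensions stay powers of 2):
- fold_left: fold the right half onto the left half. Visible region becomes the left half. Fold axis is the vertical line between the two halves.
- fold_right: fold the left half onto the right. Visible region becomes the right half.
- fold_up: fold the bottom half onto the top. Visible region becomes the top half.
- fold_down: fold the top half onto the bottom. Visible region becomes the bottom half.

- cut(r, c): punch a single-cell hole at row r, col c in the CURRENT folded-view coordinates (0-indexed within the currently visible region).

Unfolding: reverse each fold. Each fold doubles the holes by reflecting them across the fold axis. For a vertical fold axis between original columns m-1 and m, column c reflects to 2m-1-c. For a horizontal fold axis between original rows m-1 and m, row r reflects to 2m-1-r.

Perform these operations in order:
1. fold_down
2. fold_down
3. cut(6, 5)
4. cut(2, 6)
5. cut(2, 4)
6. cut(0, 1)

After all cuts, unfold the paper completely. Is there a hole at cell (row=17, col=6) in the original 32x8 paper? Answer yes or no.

Answer: no

Derivation:
Op 1 fold_down: fold axis h@16; visible region now rows[16,32) x cols[0,8) = 16x8
Op 2 fold_down: fold axis h@24; visible region now rows[24,32) x cols[0,8) = 8x8
Op 3 cut(6, 5): punch at orig (30,5); cuts so far [(30, 5)]; region rows[24,32) x cols[0,8) = 8x8
Op 4 cut(2, 6): punch at orig (26,6); cuts so far [(26, 6), (30, 5)]; region rows[24,32) x cols[0,8) = 8x8
Op 5 cut(2, 4): punch at orig (26,4); cuts so far [(26, 4), (26, 6), (30, 5)]; region rows[24,32) x cols[0,8) = 8x8
Op 6 cut(0, 1): punch at orig (24,1); cuts so far [(24, 1), (26, 4), (26, 6), (30, 5)]; region rows[24,32) x cols[0,8) = 8x8
Unfold 1 (reflect across h@24): 8 holes -> [(17, 5), (21, 4), (21, 6), (23, 1), (24, 1), (26, 4), (26, 6), (30, 5)]
Unfold 2 (reflect across h@16): 16 holes -> [(1, 5), (5, 4), (5, 6), (7, 1), (8, 1), (10, 4), (10, 6), (14, 5), (17, 5), (21, 4), (21, 6), (23, 1), (24, 1), (26, 4), (26, 6), (30, 5)]
Holes: [(1, 5), (5, 4), (5, 6), (7, 1), (8, 1), (10, 4), (10, 6), (14, 5), (17, 5), (21, 4), (21, 6), (23, 1), (24, 1), (26, 4), (26, 6), (30, 5)]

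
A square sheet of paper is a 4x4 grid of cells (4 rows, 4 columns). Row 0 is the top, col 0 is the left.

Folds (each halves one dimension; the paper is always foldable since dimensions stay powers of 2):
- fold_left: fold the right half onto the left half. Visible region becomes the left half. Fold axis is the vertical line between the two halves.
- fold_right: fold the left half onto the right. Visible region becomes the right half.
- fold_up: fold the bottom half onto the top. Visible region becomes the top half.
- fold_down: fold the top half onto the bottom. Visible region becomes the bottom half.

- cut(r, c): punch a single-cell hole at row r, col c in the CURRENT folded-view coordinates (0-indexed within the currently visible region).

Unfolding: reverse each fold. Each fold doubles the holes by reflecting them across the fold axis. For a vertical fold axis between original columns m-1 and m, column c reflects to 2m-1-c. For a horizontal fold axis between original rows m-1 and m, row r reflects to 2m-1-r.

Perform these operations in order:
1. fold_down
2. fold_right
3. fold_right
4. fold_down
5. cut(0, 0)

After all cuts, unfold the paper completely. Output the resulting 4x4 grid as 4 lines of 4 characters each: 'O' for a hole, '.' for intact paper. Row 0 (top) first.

Op 1 fold_down: fold axis h@2; visible region now rows[2,4) x cols[0,4) = 2x4
Op 2 fold_right: fold axis v@2; visible region now rows[2,4) x cols[2,4) = 2x2
Op 3 fold_right: fold axis v@3; visible region now rows[2,4) x cols[3,4) = 2x1
Op 4 fold_down: fold axis h@3; visible region now rows[3,4) x cols[3,4) = 1x1
Op 5 cut(0, 0): punch at orig (3,3); cuts so far [(3, 3)]; region rows[3,4) x cols[3,4) = 1x1
Unfold 1 (reflect across h@3): 2 holes -> [(2, 3), (3, 3)]
Unfold 2 (reflect across v@3): 4 holes -> [(2, 2), (2, 3), (3, 2), (3, 3)]
Unfold 3 (reflect across v@2): 8 holes -> [(2, 0), (2, 1), (2, 2), (2, 3), (3, 0), (3, 1), (3, 2), (3, 3)]
Unfold 4 (reflect across h@2): 16 holes -> [(0, 0), (0, 1), (0, 2), (0, 3), (1, 0), (1, 1), (1, 2), (1, 3), (2, 0), (2, 1), (2, 2), (2, 3), (3, 0), (3, 1), (3, 2), (3, 3)]

Answer: OOOO
OOOO
OOOO
OOOO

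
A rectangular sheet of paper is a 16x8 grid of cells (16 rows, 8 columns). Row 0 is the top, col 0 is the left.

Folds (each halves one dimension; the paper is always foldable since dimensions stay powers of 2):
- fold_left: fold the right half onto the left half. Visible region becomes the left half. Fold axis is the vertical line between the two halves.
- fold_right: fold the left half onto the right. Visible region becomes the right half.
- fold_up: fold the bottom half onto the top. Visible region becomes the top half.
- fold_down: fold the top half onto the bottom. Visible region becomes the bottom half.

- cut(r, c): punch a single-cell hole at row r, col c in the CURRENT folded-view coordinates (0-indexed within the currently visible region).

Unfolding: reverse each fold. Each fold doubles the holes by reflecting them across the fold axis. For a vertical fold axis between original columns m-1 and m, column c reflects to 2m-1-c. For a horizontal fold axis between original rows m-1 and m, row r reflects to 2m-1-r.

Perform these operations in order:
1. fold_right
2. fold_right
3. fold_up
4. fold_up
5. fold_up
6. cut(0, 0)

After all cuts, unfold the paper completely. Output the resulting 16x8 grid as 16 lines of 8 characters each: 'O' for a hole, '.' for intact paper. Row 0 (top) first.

Answer: .OO..OO.
........
........
.OO..OO.
.OO..OO.
........
........
.OO..OO.
.OO..OO.
........
........
.OO..OO.
.OO..OO.
........
........
.OO..OO.

Derivation:
Op 1 fold_right: fold axis v@4; visible region now rows[0,16) x cols[4,8) = 16x4
Op 2 fold_right: fold axis v@6; visible region now rows[0,16) x cols[6,8) = 16x2
Op 3 fold_up: fold axis h@8; visible region now rows[0,8) x cols[6,8) = 8x2
Op 4 fold_up: fold axis h@4; visible region now rows[0,4) x cols[6,8) = 4x2
Op 5 fold_up: fold axis h@2; visible region now rows[0,2) x cols[6,8) = 2x2
Op 6 cut(0, 0): punch at orig (0,6); cuts so far [(0, 6)]; region rows[0,2) x cols[6,8) = 2x2
Unfold 1 (reflect across h@2): 2 holes -> [(0, 6), (3, 6)]
Unfold 2 (reflect across h@4): 4 holes -> [(0, 6), (3, 6), (4, 6), (7, 6)]
Unfold 3 (reflect across h@8): 8 holes -> [(0, 6), (3, 6), (4, 6), (7, 6), (8, 6), (11, 6), (12, 6), (15, 6)]
Unfold 4 (reflect across v@6): 16 holes -> [(0, 5), (0, 6), (3, 5), (3, 6), (4, 5), (4, 6), (7, 5), (7, 6), (8, 5), (8, 6), (11, 5), (11, 6), (12, 5), (12, 6), (15, 5), (15, 6)]
Unfold 5 (reflect across v@4): 32 holes -> [(0, 1), (0, 2), (0, 5), (0, 6), (3, 1), (3, 2), (3, 5), (3, 6), (4, 1), (4, 2), (4, 5), (4, 6), (7, 1), (7, 2), (7, 5), (7, 6), (8, 1), (8, 2), (8, 5), (8, 6), (11, 1), (11, 2), (11, 5), (11, 6), (12, 1), (12, 2), (12, 5), (12, 6), (15, 1), (15, 2), (15, 5), (15, 6)]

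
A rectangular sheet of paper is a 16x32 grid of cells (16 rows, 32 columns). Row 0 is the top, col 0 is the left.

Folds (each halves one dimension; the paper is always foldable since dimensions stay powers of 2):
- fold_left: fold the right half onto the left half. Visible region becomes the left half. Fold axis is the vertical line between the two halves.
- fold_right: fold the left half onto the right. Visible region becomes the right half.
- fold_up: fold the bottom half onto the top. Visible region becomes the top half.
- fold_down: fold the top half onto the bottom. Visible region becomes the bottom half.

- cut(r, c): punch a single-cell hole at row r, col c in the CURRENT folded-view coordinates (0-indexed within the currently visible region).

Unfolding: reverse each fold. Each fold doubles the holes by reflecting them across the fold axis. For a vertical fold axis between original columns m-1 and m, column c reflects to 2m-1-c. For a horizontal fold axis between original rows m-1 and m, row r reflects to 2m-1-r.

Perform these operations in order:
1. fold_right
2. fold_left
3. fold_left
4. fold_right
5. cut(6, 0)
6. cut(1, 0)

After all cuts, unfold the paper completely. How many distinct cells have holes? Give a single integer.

Answer: 32

Derivation:
Op 1 fold_right: fold axis v@16; visible region now rows[0,16) x cols[16,32) = 16x16
Op 2 fold_left: fold axis v@24; visible region now rows[0,16) x cols[16,24) = 16x8
Op 3 fold_left: fold axis v@20; visible region now rows[0,16) x cols[16,20) = 16x4
Op 4 fold_right: fold axis v@18; visible region now rows[0,16) x cols[18,20) = 16x2
Op 5 cut(6, 0): punch at orig (6,18); cuts so far [(6, 18)]; region rows[0,16) x cols[18,20) = 16x2
Op 6 cut(1, 0): punch at orig (1,18); cuts so far [(1, 18), (6, 18)]; region rows[0,16) x cols[18,20) = 16x2
Unfold 1 (reflect across v@18): 4 holes -> [(1, 17), (1, 18), (6, 17), (6, 18)]
Unfold 2 (reflect across v@20): 8 holes -> [(1, 17), (1, 18), (1, 21), (1, 22), (6, 17), (6, 18), (6, 21), (6, 22)]
Unfold 3 (reflect across v@24): 16 holes -> [(1, 17), (1, 18), (1, 21), (1, 22), (1, 25), (1, 26), (1, 29), (1, 30), (6, 17), (6, 18), (6, 21), (6, 22), (6, 25), (6, 26), (6, 29), (6, 30)]
Unfold 4 (reflect across v@16): 32 holes -> [(1, 1), (1, 2), (1, 5), (1, 6), (1, 9), (1, 10), (1, 13), (1, 14), (1, 17), (1, 18), (1, 21), (1, 22), (1, 25), (1, 26), (1, 29), (1, 30), (6, 1), (6, 2), (6, 5), (6, 6), (6, 9), (6, 10), (6, 13), (6, 14), (6, 17), (6, 18), (6, 21), (6, 22), (6, 25), (6, 26), (6, 29), (6, 30)]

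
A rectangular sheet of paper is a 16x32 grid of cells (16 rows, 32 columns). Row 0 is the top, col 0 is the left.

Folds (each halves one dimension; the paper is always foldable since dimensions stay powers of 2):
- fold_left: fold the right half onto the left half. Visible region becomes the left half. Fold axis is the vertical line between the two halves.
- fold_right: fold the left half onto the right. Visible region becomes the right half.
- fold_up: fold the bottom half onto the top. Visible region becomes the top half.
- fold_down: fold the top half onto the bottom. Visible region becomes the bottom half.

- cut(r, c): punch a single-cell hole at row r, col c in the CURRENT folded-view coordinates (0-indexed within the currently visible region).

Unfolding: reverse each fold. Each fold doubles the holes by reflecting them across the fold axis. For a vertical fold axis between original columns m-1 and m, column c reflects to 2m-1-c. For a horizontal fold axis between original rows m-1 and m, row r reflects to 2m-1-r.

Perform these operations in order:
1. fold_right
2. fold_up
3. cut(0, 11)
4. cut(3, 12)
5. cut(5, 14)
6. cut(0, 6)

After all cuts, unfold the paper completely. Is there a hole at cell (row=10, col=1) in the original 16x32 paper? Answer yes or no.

Answer: yes

Derivation:
Op 1 fold_right: fold axis v@16; visible region now rows[0,16) x cols[16,32) = 16x16
Op 2 fold_up: fold axis h@8; visible region now rows[0,8) x cols[16,32) = 8x16
Op 3 cut(0, 11): punch at orig (0,27); cuts so far [(0, 27)]; region rows[0,8) x cols[16,32) = 8x16
Op 4 cut(3, 12): punch at orig (3,28); cuts so far [(0, 27), (3, 28)]; region rows[0,8) x cols[16,32) = 8x16
Op 5 cut(5, 14): punch at orig (5,30); cuts so far [(0, 27), (3, 28), (5, 30)]; region rows[0,8) x cols[16,32) = 8x16
Op 6 cut(0, 6): punch at orig (0,22); cuts so far [(0, 22), (0, 27), (3, 28), (5, 30)]; region rows[0,8) x cols[16,32) = 8x16
Unfold 1 (reflect across h@8): 8 holes -> [(0, 22), (0, 27), (3, 28), (5, 30), (10, 30), (12, 28), (15, 22), (15, 27)]
Unfold 2 (reflect across v@16): 16 holes -> [(0, 4), (0, 9), (0, 22), (0, 27), (3, 3), (3, 28), (5, 1), (5, 30), (10, 1), (10, 30), (12, 3), (12, 28), (15, 4), (15, 9), (15, 22), (15, 27)]
Holes: [(0, 4), (0, 9), (0, 22), (0, 27), (3, 3), (3, 28), (5, 1), (5, 30), (10, 1), (10, 30), (12, 3), (12, 28), (15, 4), (15, 9), (15, 22), (15, 27)]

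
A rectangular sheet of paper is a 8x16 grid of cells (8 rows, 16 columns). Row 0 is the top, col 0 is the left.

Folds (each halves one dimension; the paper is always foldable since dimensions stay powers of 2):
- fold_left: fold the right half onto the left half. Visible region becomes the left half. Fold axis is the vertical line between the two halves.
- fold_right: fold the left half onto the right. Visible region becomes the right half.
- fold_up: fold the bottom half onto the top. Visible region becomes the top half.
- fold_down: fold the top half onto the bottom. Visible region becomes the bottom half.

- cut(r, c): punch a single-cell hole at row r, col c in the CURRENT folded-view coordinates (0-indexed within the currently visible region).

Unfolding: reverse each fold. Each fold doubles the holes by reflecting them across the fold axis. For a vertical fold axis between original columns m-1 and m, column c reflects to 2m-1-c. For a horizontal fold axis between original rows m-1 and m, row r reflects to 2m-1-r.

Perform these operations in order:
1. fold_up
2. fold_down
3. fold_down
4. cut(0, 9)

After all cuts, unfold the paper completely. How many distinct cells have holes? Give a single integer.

Answer: 8

Derivation:
Op 1 fold_up: fold axis h@4; visible region now rows[0,4) x cols[0,16) = 4x16
Op 2 fold_down: fold axis h@2; visible region now rows[2,4) x cols[0,16) = 2x16
Op 3 fold_down: fold axis h@3; visible region now rows[3,4) x cols[0,16) = 1x16
Op 4 cut(0, 9): punch at orig (3,9); cuts so far [(3, 9)]; region rows[3,4) x cols[0,16) = 1x16
Unfold 1 (reflect across h@3): 2 holes -> [(2, 9), (3, 9)]
Unfold 2 (reflect across h@2): 4 holes -> [(0, 9), (1, 9), (2, 9), (3, 9)]
Unfold 3 (reflect across h@4): 8 holes -> [(0, 9), (1, 9), (2, 9), (3, 9), (4, 9), (5, 9), (6, 9), (7, 9)]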